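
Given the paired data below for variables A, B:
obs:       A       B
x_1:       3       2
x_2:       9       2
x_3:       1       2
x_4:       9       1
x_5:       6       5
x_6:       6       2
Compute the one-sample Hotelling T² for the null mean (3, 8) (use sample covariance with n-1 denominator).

Step 1 — sample mean vector:
  mean(A) = (3 + 9 + 1 + 9 + 6 + 6) / 6 = 34/6 = 5.6667
  mean(B) = (2 + 2 + 2 + 1 + 5 + 2) / 6 = 14/6 = 2.3333
  x̄ = (5.6667, 2.3333),  deviation x̄ - mu_0 = (5.6667, 2.3333) - (3, 8) = (2.6667, -5.6667).

Step 2 — sample covariance matrix, S[i,j] = (1/(n-1)) · Σ_k (x_{k,i} - mean_i) · (x_{k,j} - mean_j), divisor n-1 = 5:
  S[A,A] = ((-2.6667)·(-2.6667) + (3.3333)·(3.3333) + (-4.6667)·(-4.6667) + (3.3333)·(3.3333) + (0.3333)·(0.3333) + (0.3333)·(0.3333)) / 5 = 51.3333/5 = 10.2667
  S[A,B] = ((-2.6667)·(-0.3333) + (3.3333)·(-0.3333) + (-4.6667)·(-0.3333) + (3.3333)·(-1.3333) + (0.3333)·(2.6667) + (0.3333)·(-0.3333)) / 5 = -2.3333/5 = -0.4667
  S[B,B] = ((-0.3333)·(-0.3333) + (-0.3333)·(-0.3333) + (-0.3333)·(-0.3333) + (-1.3333)·(-1.3333) + (2.6667)·(2.6667) + (-0.3333)·(-0.3333)) / 5 = 9.3333/5 = 1.8667
  S = [[10.2667, -0.4667],
 [-0.4667, 1.8667]].

Step 3 — invert S. det(S) = 10.2667·1.8667 - (-0.4667)² = 18.9467.
  S^{-1} = (1/det) · [[d, -b], [-b, a]] = [[0.0985, 0.0246],
 [0.0246, 0.5419]].

Step 4 — quadratic form (x̄ - mu_0)^T · S^{-1} · (x̄ - mu_0):
  S^{-1} · (x̄ - mu_0) = (0.1232, -3.0049),
  (x̄ - mu_0)^T · [...] = (2.6667)·(0.1232) + (-5.6667)·(-3.0049) = 17.3563.

Step 5 — scale by n: T² = 6 · 17.3563 = 104.1379.

T² ≈ 104.1379


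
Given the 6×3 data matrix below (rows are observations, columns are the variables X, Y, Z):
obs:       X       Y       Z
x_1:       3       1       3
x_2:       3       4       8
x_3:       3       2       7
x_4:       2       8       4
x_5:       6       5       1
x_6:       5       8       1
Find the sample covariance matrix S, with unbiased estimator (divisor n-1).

Step 1 — column means:
  mean(X) = (3 + 3 + 3 + 2 + 6 + 5) / 6 = 22/6 = 3.6667
  mean(Y) = (1 + 4 + 2 + 8 + 5 + 8) / 6 = 28/6 = 4.6667
  mean(Z) = (3 + 8 + 7 + 4 + 1 + 1) / 6 = 24/6 = 4

Step 2 — sample covariance S[i,j] = (1/(n-1)) · Σ_k (x_{k,i} - mean_i) · (x_{k,j} - mean_j), with n-1 = 5.
  S[X,X] = ((-0.6667)·(-0.6667) + (-0.6667)·(-0.6667) + (-0.6667)·(-0.6667) + (-1.6667)·(-1.6667) + (2.3333)·(2.3333) + (1.3333)·(1.3333)) / 5 = 11.3333/5 = 2.2667
  S[X,Y] = ((-0.6667)·(-3.6667) + (-0.6667)·(-0.6667) + (-0.6667)·(-2.6667) + (-1.6667)·(3.3333) + (2.3333)·(0.3333) + (1.3333)·(3.3333)) / 5 = 4.3333/5 = 0.8667
  S[X,Z] = ((-0.6667)·(-1) + (-0.6667)·(4) + (-0.6667)·(3) + (-1.6667)·(0) + (2.3333)·(-3) + (1.3333)·(-3)) / 5 = -15/5 = -3
  S[Y,Y] = ((-3.6667)·(-3.6667) + (-0.6667)·(-0.6667) + (-2.6667)·(-2.6667) + (3.3333)·(3.3333) + (0.3333)·(0.3333) + (3.3333)·(3.3333)) / 5 = 43.3333/5 = 8.6667
  S[Y,Z] = ((-3.6667)·(-1) + (-0.6667)·(4) + (-2.6667)·(3) + (3.3333)·(0) + (0.3333)·(-3) + (3.3333)·(-3)) / 5 = -18/5 = -3.6
  S[Z,Z] = ((-1)·(-1) + (4)·(4) + (3)·(3) + (0)·(0) + (-3)·(-3) + (-3)·(-3)) / 5 = 44/5 = 8.8

S is symmetric (S[j,i] = S[i,j]). Assembling:

S = [[2.2667, 0.8667, -3],
 [0.8667, 8.6667, -3.6],
 [-3, -3.6, 8.8]]


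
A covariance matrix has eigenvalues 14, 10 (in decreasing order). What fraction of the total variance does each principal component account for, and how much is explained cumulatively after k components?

Step 1 — total variance = trace(Sigma) = Σ λ_i = 14 + 10 = 24.

Step 2 — fraction explained by component i = λ_i / Σ λ:
  PC1: 14/24 = 0.5833
  PC2: 10/24 = 0.4167

Step 3 — cumulative fraction after k components = (λ_1 + ... + λ_k) / Σ λ:
  k = 1: 14/24 = 0.5833
  k = 2: (14 + 10)/24 = 24/24 = 1

Summary (fraction, with percent):

explained: PC1 0.5833 (58.33%), PC2 0.4167 (41.67%);  cumulative: 0.5833, 1


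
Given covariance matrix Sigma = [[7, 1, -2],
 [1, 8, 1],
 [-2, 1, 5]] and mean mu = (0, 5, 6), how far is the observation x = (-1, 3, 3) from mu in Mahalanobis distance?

Step 1 — centre the observation: (x - mu) = (-1, -2, -3).

Step 2 — invert Sigma (cofactor / det for 3×3, or solve directly):
  Sigma^{-1} = [[0.1681, -0.0302, 0.0733],
 [-0.0302, 0.1336, -0.0388],
 [0.0733, -0.0388, 0.2371]].

Step 3 — form the quadratic (x - mu)^T · Sigma^{-1} · (x - mu):
  Sigma^{-1} · (x - mu) = (-0.3276, -0.1207, -0.7069).
  (x - mu)^T · [Sigma^{-1} · (x - mu)] = (-1)·(-0.3276) + (-2)·(-0.1207) + (-3)·(-0.7069) = 2.6897.

Step 4 — take square root: d = √(2.6897) ≈ 1.64.

d(x, mu) = √(2.6897) ≈ 1.64


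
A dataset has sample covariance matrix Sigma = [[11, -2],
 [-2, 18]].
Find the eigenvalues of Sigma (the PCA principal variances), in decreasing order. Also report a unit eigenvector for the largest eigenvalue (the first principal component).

Step 1 — characteristic polynomial of 2×2 Sigma:
  det(Sigma - λI) = λ² - trace · λ + det = 0.
  trace = 11 + 18 = 29, det = 11·18 - (-2)² = 194.
Step 2 — discriminant:
  Δ = trace² - 4·det = 841 - 776 = 65.
Step 3 — eigenvalues:
  λ = (trace ± √Δ)/2 = (29 ± 8.0623)/2,
  λ_1 = 18.5311,  λ_2 = 10.4689.

Step 4 — unit eigenvector for λ_1: solve (Sigma - λ_1 I)v = 0. First row:
  (11 - 18.5311)·v_x + (-2)·v_y = 0, i.e. (-7.5311)·v_x + (-2)·v_y = 0,
  so v ∝ (b, λ_1 - a) = (-2, 7.5311); multiply by -1 so the first entry is positive: u = (2, -7.5311).
  ||u|| = √((2)² + (-7.5311)²) = √(60.7179) ≈ 7.7922,
  v_1 = u/||u|| ≈ (0.2567, -0.9665) (||v_1|| = 1).

λ_1 = 18.5311,  λ_2 = 10.4689;  v_1 ≈ (0.2567, -0.9665)


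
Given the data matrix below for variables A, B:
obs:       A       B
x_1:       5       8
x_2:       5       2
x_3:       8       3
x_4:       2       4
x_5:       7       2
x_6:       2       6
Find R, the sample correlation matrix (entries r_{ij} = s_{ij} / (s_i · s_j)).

Step 1 — column means:
  mean(A) = (5 + 5 + 8 + 2 + 7 + 2) / 6 = 29/6 = 4.8333
  mean(B) = (8 + 2 + 3 + 4 + 2 + 6) / 6 = 25/6 = 4.1667

Step 2 — sample variances and covariances s[i,j] = (1/(n-1)) · Σ_k (x_{k,i} - mean_i) · (x_{k,j} - mean_j), with n-1 = 5:
  s[A,A] = ((0.1667)·(0.1667) + (0.1667)·(0.1667) + (3.1667)·(3.1667) + (-2.8333)·(-2.8333) + (2.1667)·(2.1667) + (-2.8333)·(-2.8333)) / 5 = 30.8333/5 = 6.1667
  s[A,B] = ((0.1667)·(3.8333) + (0.1667)·(-2.1667) + (3.1667)·(-1.1667) + (-2.8333)·(-0.1667) + (2.1667)·(-2.1667) + (-2.8333)·(1.8333)) / 5 = -12.8333/5 = -2.5667
  s[B,B] = ((3.8333)·(3.8333) + (-2.1667)·(-2.1667) + (-1.1667)·(-1.1667) + (-0.1667)·(-0.1667) + (-2.1667)·(-2.1667) + (1.8333)·(1.8333)) / 5 = 28.8333/5 = 5.7667
  Sample standard deviations s_i = √(s[i,i]):
  s(A) = √(6.1667) = 2.4833
  s(B) = √(5.7667) = 2.4014

Step 3 — r_{ij} = s_{ij} / (s_i · s_j):
  r[A,A] = 1 (diagonal).
  r[A,B] = -2.5667 / (2.4833 · 2.4014) = -2.5667 / 5.9633 = -0.4304
  r[B,B] = 1 (diagonal).

R is symmetric with unit diagonal. Assembling:

R = [[1, -0.4304],
 [-0.4304, 1]]


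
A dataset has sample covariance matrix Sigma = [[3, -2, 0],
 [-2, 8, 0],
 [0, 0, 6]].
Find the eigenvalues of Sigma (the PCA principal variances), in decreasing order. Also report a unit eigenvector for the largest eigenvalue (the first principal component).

Step 1 — characteristic polynomial p(λ) = det(λI - Sigma) = λ³ - tr·λ² + c_1·λ - det, where tr = trace, c_1 = sum of the principal 2×2 minors, det = det(Sigma):
  tr = 3 + 8 + 6 = 17,
  c_1 = (3·8 - (-2)²) + (3·6 - (0)²) + (8·6 - (0)²) = 20 + 18 + 48 = 86,
  det = 3·(8·6 - (0)²) - (-2)·((-2)·6 - (0)·(0)) + (0)·((-2)·(0) - 8·(0)) = 3·(48) - (-2)·(-12) + (0)·(0) = 120.
  So p(λ) = λ³ - 17λ² + 86λ - 120.
Step 2 — look for an integer root (rational root theorem: any rational root is an integer divisor of 120). Testing λ = 6:
  p(6) = 216 - 612 + 516 - 120 = 0  ✓
  Dividing out (λ - 6): p(λ) = (λ - 6)(λ² - 11λ + 20).
Step 3 — remaining eigenvalues from the quadratic λ² - 11λ + 20 = 0:
  Δ = 11² - 4·20 = 121 - 80 = 41,  λ = (11 ± √41)/2 = (11 ± 6.4031)/2 ≈ 8.7016 or 2.2984.
  Sorted: λ_1 = 8.7016,  λ_2 = 6,  λ_3 = 2.2984  (check: sum = 17 = tr ✓).

Step 4 — unit eigenvector for λ_1 ≈ 8.7016: v spans the null space of (Sigma - λ_1 I), whose rows are
  r_1 = (-5.7016, -2, 0),  r_2 = (-2, -0.7016, 0),  r_3 = (0, 0, -2.7016).
  v is orthogonal to every row, so take v ∝ r_1 × r_3 = ((-2)·(-2.7016) - (0)·(0), (0)·(0) - (-5.7016)·(-2.7016), (-5.7016)·(0) - (-2)·(0)) ≈ (5.4031, -15.4031, 0).
  Let u = (5.4031, -15.4031, 0).
  ||u|| = √((5.4031)² + (-15.4031)² + (0)²) = √(266.45) ≈ 16.3233,  v_1 = u/||u|| ≈ (0.331, -0.9436, 0) (||v_1|| = 1).

λ_1 = 8.7016,  λ_2 = 6,  λ_3 = 2.2984;  v_1 ≈ (0.331, -0.9436, 0)


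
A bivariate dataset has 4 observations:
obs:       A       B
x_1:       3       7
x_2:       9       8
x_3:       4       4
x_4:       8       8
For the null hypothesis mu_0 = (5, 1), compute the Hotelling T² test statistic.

Step 1 — sample mean vector:
  mean(A) = (3 + 9 + 4 + 8) / 4 = 24/4 = 6
  mean(B) = (7 + 8 + 4 + 8) / 4 = 27/4 = 6.75
  x̄ = (6, 6.75),  deviation x̄ - mu_0 = (6, 6.75) - (5, 1) = (1, 5.75).

Step 2 — sample covariance matrix, S[i,j] = (1/(n-1)) · Σ_k (x_{k,i} - mean_i) · (x_{k,j} - mean_j), divisor n-1 = 3:
  S[A,A] = ((-3)·(-3) + (3)·(3) + (-2)·(-2) + (2)·(2)) / 3 = 26/3 = 8.6667
  S[A,B] = ((-3)·(0.25) + (3)·(1.25) + (-2)·(-2.75) + (2)·(1.25)) / 3 = 11/3 = 3.6667
  S[B,B] = ((0.25)·(0.25) + (1.25)·(1.25) + (-2.75)·(-2.75) + (1.25)·(1.25)) / 3 = 10.75/3 = 3.5833
  S = [[8.6667, 3.6667],
 [3.6667, 3.5833]].

Step 3 — invert S. det(S) = 8.6667·3.5833 - (3.6667)² = 17.6111.
  S^{-1} = (1/det) · [[d, -b], [-b, a]] = [[0.2035, -0.2082],
 [-0.2082, 0.4921]].

Step 4 — quadratic form (x̄ - mu_0)^T · S^{-1} · (x̄ - mu_0):
  S^{-1} · (x̄ - mu_0) = (-0.9937, 2.6215),
  (x̄ - mu_0)^T · [...] = (1)·(-0.9937) + (5.75)·(2.6215) = 14.0797.

Step 5 — scale by n: T² = 4 · 14.0797 = 56.3186.

T² ≈ 56.3186


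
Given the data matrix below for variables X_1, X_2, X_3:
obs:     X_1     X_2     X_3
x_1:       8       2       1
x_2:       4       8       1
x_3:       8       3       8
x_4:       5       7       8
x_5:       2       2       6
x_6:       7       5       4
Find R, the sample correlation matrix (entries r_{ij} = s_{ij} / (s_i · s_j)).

Step 1 — column means:
  mean(X_1) = (8 + 4 + 8 + 5 + 2 + 7) / 6 = 34/6 = 5.6667
  mean(X_2) = (2 + 8 + 3 + 7 + 2 + 5) / 6 = 27/6 = 4.5
  mean(X_3) = (1 + 1 + 8 + 8 + 6 + 4) / 6 = 28/6 = 4.6667

Step 2 — sample variances and covariances s[i,j] = (1/(n-1)) · Σ_k (x_{k,i} - mean_i) · (x_{k,j} - mean_j), with n-1 = 5:
  s[X_1,X_1] = ((2.3333)·(2.3333) + (-1.6667)·(-1.6667) + (2.3333)·(2.3333) + (-0.6667)·(-0.6667) + (-3.6667)·(-3.6667) + (1.3333)·(1.3333)) / 5 = 29.3333/5 = 5.8667
  s[X_1,X_2] = ((2.3333)·(-2.5) + (-1.6667)·(3.5) + (2.3333)·(-1.5) + (-0.6667)·(2.5) + (-3.6667)·(-2.5) + (1.3333)·(0.5)) / 5 = -7/5 = -1.4
  s[X_1,X_3] = ((2.3333)·(-3.6667) + (-1.6667)·(-3.6667) + (2.3333)·(3.3333) + (-0.6667)·(3.3333) + (-3.6667)·(1.3333) + (1.3333)·(-0.6667)) / 5 = -2.6667/5 = -0.5333
  s[X_2,X_2] = ((-2.5)·(-2.5) + (3.5)·(3.5) + (-1.5)·(-1.5) + (2.5)·(2.5) + (-2.5)·(-2.5) + (0.5)·(0.5)) / 5 = 33.5/5 = 6.7
  s[X_2,X_3] = ((-2.5)·(-3.6667) + (3.5)·(-3.6667) + (-1.5)·(3.3333) + (2.5)·(3.3333) + (-2.5)·(1.3333) + (0.5)·(-0.6667)) / 5 = -4/5 = -0.8
  s[X_3,X_3] = ((-3.6667)·(-3.6667) + (-3.6667)·(-3.6667) + (3.3333)·(3.3333) + (3.3333)·(3.3333) + (1.3333)·(1.3333) + (-0.6667)·(-0.6667)) / 5 = 51.3333/5 = 10.2667
  Sample standard deviations s_i = √(s[i,i]):
  s(X_1) = √(5.8667) = 2.4221
  s(X_2) = √(6.7) = 2.5884
  s(X_3) = √(10.2667) = 3.2042

Step 3 — r_{ij} = s_{ij} / (s_i · s_j):
  r[X_1,X_1] = 1 (diagonal).
  r[X_1,X_2] = -1.4 / (2.4221 · 2.5884) = -1.4 / 6.2695 = -0.2233
  r[X_1,X_3] = -0.5333 / (2.4221 · 3.2042) = -0.5333 / 7.7609 = -0.0687
  r[X_2,X_2] = 1 (diagonal).
  r[X_2,X_3] = -0.8 / (2.5884 · 3.2042) = -0.8 / 8.2938 = -0.0965
  r[X_3,X_3] = 1 (diagonal).

R is symmetric with unit diagonal. Assembling:

R = [[1, -0.2233, -0.0687],
 [-0.2233, 1, -0.0965],
 [-0.0687, -0.0965, 1]]


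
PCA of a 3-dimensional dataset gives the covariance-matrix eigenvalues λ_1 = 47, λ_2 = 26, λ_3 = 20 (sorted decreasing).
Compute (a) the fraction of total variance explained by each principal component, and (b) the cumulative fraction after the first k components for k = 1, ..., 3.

Step 1 — total variance = trace(Sigma) = Σ λ_i = 47 + 26 + 20 = 93.

Step 2 — fraction explained by component i = λ_i / Σ λ:
  PC1: 47/93 = 0.5054
  PC2: 26/93 = 0.2796
  PC3: 20/93 = 0.2151

Step 3 — cumulative fraction after k components = (λ_1 + ... + λ_k) / Σ λ:
  k = 1: 47/93 = 0.5054
  k = 2: (47 + 26)/93 = 73/93 = 0.7849
  k = 3: (47 + 26 + 20)/93 = 93/93 = 1

Summary (fraction, with percent):

explained: PC1 0.5054 (50.54%), PC2 0.2796 (27.96%), PC3 0.2151 (21.51%);  cumulative: 0.5054, 0.7849, 1


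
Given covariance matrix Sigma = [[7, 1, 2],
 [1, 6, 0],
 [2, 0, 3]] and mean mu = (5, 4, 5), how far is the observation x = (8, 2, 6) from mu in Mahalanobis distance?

Step 1 — centre the observation: (x - mu) = (3, -2, 1).

Step 2 — invert Sigma (cofactor / det for 3×3, or solve directly):
  Sigma^{-1} = [[0.1818, -0.0303, -0.1212],
 [-0.0303, 0.1717, 0.0202],
 [-0.1212, 0.0202, 0.4141]].

Step 3 — form the quadratic (x - mu)^T · Sigma^{-1} · (x - mu):
  Sigma^{-1} · (x - mu) = (0.4848, -0.4141, 0.0101).
  (x - mu)^T · [Sigma^{-1} · (x - mu)] = (3)·(0.4848) + (-2)·(-0.4141) + (1)·(0.0101) = 2.2929.

Step 4 — take square root: d = √(2.2929) ≈ 1.5142.

d(x, mu) = √(2.2929) ≈ 1.5142


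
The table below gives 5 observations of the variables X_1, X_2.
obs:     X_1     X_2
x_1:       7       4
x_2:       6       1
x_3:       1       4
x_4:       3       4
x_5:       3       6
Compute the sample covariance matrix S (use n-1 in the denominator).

Step 1 — column means:
  mean(X_1) = (7 + 6 + 1 + 3 + 3) / 5 = 20/5 = 4
  mean(X_2) = (4 + 1 + 4 + 4 + 6) / 5 = 19/5 = 3.8

Step 2 — sample covariance S[i,j] = (1/(n-1)) · Σ_k (x_{k,i} - mean_i) · (x_{k,j} - mean_j), with n-1 = 4.
  S[X_1,X_1] = ((3)·(3) + (2)·(2) + (-3)·(-3) + (-1)·(-1) + (-1)·(-1)) / 4 = 24/4 = 6
  S[X_1,X_2] = ((3)·(0.2) + (2)·(-2.8) + (-3)·(0.2) + (-1)·(0.2) + (-1)·(2.2)) / 4 = -8/4 = -2
  S[X_2,X_2] = ((0.2)·(0.2) + (-2.8)·(-2.8) + (0.2)·(0.2) + (0.2)·(0.2) + (2.2)·(2.2)) / 4 = 12.8/4 = 3.2

S is symmetric (S[j,i] = S[i,j]). Assembling:

S = [[6, -2],
 [-2, 3.2]]


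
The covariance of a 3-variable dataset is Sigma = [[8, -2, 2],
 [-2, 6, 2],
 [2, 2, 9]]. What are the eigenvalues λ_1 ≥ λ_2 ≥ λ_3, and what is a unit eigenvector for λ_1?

Step 1 — characteristic polynomial p(λ) = det(λI - Sigma) = λ³ - tr·λ² + c_1·λ - det, where tr = trace, c_1 = sum of the principal 2×2 minors, det = det(Sigma):
  tr = 8 + 6 + 9 = 23,
  c_1 = (8·6 - (-2)²) + (8·9 - (2)²) + (6·9 - (2)²) = 44 + 68 + 50 = 162,
  det = 8·(6·9 - (2)²) - (-2)·((-2)·9 - (2)·(2)) + (2)·((-2)·(2) - 6·(2)) = 8·(50) - (-2)·(-22) + (2)·(-16) = 324.
  So p(λ) = λ³ - 23λ² + 162λ - 324.
Step 2 — look for an integer root (rational root theorem: any rational root is an integer divisor of 324). Testing λ = 9:
  p(9) = 729 - 1863 + 1458 - 324 = 0  ✓
  Dividing out (λ - 9): p(λ) = (λ - 9)(λ² - 14λ + 36).
Step 3 — remaining eigenvalues from the quadratic λ² - 14λ + 36 = 0:
  Δ = 14² - 4·36 = 196 - 144 = 52,  λ = (14 ± √52)/2 = (14 ± 7.2111)/2 ≈ 10.6056 or 3.3944.
  Sorted: λ_1 = 10.6056,  λ_2 = 9,  λ_3 = 3.3944  (check: sum = 23 = tr ✓).

Step 4 — unit eigenvector for λ_1 ≈ 10.6056: v spans the null space of (Sigma - λ_1 I), whose rows are
  r_1 = (-2.6056, -2, 2),  r_2 = (-2, -4.6056, 2),  r_3 = (2, 2, -1.6056).
  v is orthogonal to every row, so take v ∝ r_1 × r_2 = ((-2)·(2) - (2)·(-4.6056), (2)·(-2) - (-2.6056)·(2), (-2.6056)·(-4.6056) - (-2)·(-2)) ≈ (5.2111, 1.2111, 8).
  Let u = (5.2111, 1.2111, 8).
  ||u|| = √((5.2111)² + (1.2111)² + (8)²) = √(92.6224) ≈ 9.6241,  v_1 = u/||u|| ≈ (0.5415, 0.1258, 0.8313) (||v_1|| = 1).

λ_1 = 10.6056,  λ_2 = 9,  λ_3 = 3.3944;  v_1 ≈ (0.5415, 0.1258, 0.8313)


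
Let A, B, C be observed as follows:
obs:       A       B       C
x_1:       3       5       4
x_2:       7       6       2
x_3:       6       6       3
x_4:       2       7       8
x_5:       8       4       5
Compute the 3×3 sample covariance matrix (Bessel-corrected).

Step 1 — column means:
  mean(A) = (3 + 7 + 6 + 2 + 8) / 5 = 26/5 = 5.2
  mean(B) = (5 + 6 + 6 + 7 + 4) / 5 = 28/5 = 5.6
  mean(C) = (4 + 2 + 3 + 8 + 5) / 5 = 22/5 = 4.4

Step 2 — sample covariance S[i,j] = (1/(n-1)) · Σ_k (x_{k,i} - mean_i) · (x_{k,j} - mean_j), with n-1 = 4.
  S[A,A] = ((-2.2)·(-2.2) + (1.8)·(1.8) + (0.8)·(0.8) + (-3.2)·(-3.2) + (2.8)·(2.8)) / 4 = 26.8/4 = 6.7
  S[A,B] = ((-2.2)·(-0.6) + (1.8)·(0.4) + (0.8)·(0.4) + (-3.2)·(1.4) + (2.8)·(-1.6)) / 4 = -6.6/4 = -1.65
  S[A,C] = ((-2.2)·(-0.4) + (1.8)·(-2.4) + (0.8)·(-1.4) + (-3.2)·(3.6) + (2.8)·(0.6)) / 4 = -14.4/4 = -3.6
  S[B,B] = ((-0.6)·(-0.6) + (0.4)·(0.4) + (0.4)·(0.4) + (1.4)·(1.4) + (-1.6)·(-1.6)) / 4 = 5.2/4 = 1.3
  S[B,C] = ((-0.6)·(-0.4) + (0.4)·(-2.4) + (0.4)·(-1.4) + (1.4)·(3.6) + (-1.6)·(0.6)) / 4 = 2.8/4 = 0.7
  S[C,C] = ((-0.4)·(-0.4) + (-2.4)·(-2.4) + (-1.4)·(-1.4) + (3.6)·(3.6) + (0.6)·(0.6)) / 4 = 21.2/4 = 5.3

S is symmetric (S[j,i] = S[i,j]). Assembling:

S = [[6.7, -1.65, -3.6],
 [-1.65, 1.3, 0.7],
 [-3.6, 0.7, 5.3]]


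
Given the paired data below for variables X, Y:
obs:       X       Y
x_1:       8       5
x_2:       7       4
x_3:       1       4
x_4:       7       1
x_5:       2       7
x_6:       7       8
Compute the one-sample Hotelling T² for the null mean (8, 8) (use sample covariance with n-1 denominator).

Step 1 — sample mean vector:
  mean(X) = (8 + 7 + 1 + 7 + 2 + 7) / 6 = 32/6 = 5.3333
  mean(Y) = (5 + 4 + 4 + 1 + 7 + 8) / 6 = 29/6 = 4.8333
  x̄ = (5.3333, 4.8333),  deviation x̄ - mu_0 = (5.3333, 4.8333) - (8, 8) = (-2.6667, -3.1667).

Step 2 — sample covariance matrix, S[i,j] = (1/(n-1)) · Σ_k (x_{k,i} - mean_i) · (x_{k,j} - mean_j), divisor n-1 = 5:
  S[X,X] = ((2.6667)·(2.6667) + (1.6667)·(1.6667) + (-4.3333)·(-4.3333) + (1.6667)·(1.6667) + (-3.3333)·(-3.3333) + (1.6667)·(1.6667)) / 5 = 45.3333/5 = 9.0667
  S[X,Y] = ((2.6667)·(0.1667) + (1.6667)·(-0.8333) + (-4.3333)·(-0.8333) + (1.6667)·(-3.8333) + (-3.3333)·(2.1667) + (1.6667)·(3.1667)) / 5 = -5.6667/5 = -1.1333
  S[Y,Y] = ((0.1667)·(0.1667) + (-0.8333)·(-0.8333) + (-0.8333)·(-0.8333) + (-3.8333)·(-3.8333) + (2.1667)·(2.1667) + (3.1667)·(3.1667)) / 5 = 30.8333/5 = 6.1667
  S = [[9.0667, -1.1333],
 [-1.1333, 6.1667]].

Step 3 — invert S. det(S) = 9.0667·6.1667 - (-1.1333)² = 54.6267.
  S^{-1} = (1/det) · [[d, -b], [-b, a]] = [[0.1129, 0.0207],
 [0.0207, 0.166]].

Step 4 — quadratic form (x̄ - mu_0)^T · S^{-1} · (x̄ - mu_0):
  S^{-1} · (x̄ - mu_0) = (-0.3667, -0.5809),
  (x̄ - mu_0)^T · [...] = (-2.6667)·(-0.3667) + (-3.1667)·(-0.5809) = 2.8175.

Step 5 — scale by n: T² = 6 · 2.8175 = 16.9051.

T² ≈ 16.9051


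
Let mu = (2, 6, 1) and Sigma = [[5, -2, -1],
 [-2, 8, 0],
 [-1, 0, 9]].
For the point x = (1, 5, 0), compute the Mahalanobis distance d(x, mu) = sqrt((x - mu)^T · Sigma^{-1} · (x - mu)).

Step 1 — centre the observation: (x - mu) = (-1, -1, -1).

Step 2 — invert Sigma (cofactor / det for 3×3, or solve directly):
  Sigma^{-1} = [[0.2278, 0.057, 0.0253],
 [0.057, 0.1392, 0.0063],
 [0.0253, 0.0063, 0.1139]].

Step 3 — form the quadratic (x - mu)^T · Sigma^{-1} · (x - mu):
  Sigma^{-1} · (x - mu) = (-0.3101, -0.2025, -0.1456).
  (x - mu)^T · [Sigma^{-1} · (x - mu)] = (-1)·(-0.3101) + (-1)·(-0.2025) + (-1)·(-0.1456) = 0.6582.

Step 4 — take square root: d = √(0.6582) ≈ 0.8113.

d(x, mu) = √(0.6582) ≈ 0.8113


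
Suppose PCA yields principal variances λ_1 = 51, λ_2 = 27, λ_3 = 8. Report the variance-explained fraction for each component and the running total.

Step 1 — total variance = trace(Sigma) = Σ λ_i = 51 + 27 + 8 = 86.

Step 2 — fraction explained by component i = λ_i / Σ λ:
  PC1: 51/86 = 0.593
  PC2: 27/86 = 0.314
  PC3: 8/86 = 0.093

Step 3 — cumulative fraction after k components = (λ_1 + ... + λ_k) / Σ λ:
  k = 1: 51/86 = 0.593
  k = 2: (51 + 27)/86 = 78/86 = 0.907
  k = 3: (51 + 27 + 8)/86 = 86/86 = 1

Summary (fraction, with percent):

explained: PC1 0.593 (59.3%), PC2 0.314 (31.4%), PC3 0.093 (9.3%);  cumulative: 0.593, 0.907, 1


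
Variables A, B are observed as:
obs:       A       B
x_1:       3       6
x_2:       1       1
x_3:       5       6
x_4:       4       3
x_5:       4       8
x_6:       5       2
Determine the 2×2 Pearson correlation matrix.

Step 1 — column means:
  mean(A) = (3 + 1 + 5 + 4 + 4 + 5) / 6 = 22/6 = 3.6667
  mean(B) = (6 + 1 + 6 + 3 + 8 + 2) / 6 = 26/6 = 4.3333

Step 2 — sample variances and covariances s[i,j] = (1/(n-1)) · Σ_k (x_{k,i} - mean_i) · (x_{k,j} - mean_j), with n-1 = 5:
  s[A,A] = ((-0.6667)·(-0.6667) + (-2.6667)·(-2.6667) + (1.3333)·(1.3333) + (0.3333)·(0.3333) + (0.3333)·(0.3333) + (1.3333)·(1.3333)) / 5 = 11.3333/5 = 2.2667
  s[A,B] = ((-0.6667)·(1.6667) + (-2.6667)·(-3.3333) + (1.3333)·(1.6667) + (0.3333)·(-1.3333) + (0.3333)·(3.6667) + (1.3333)·(-2.3333)) / 5 = 7.6667/5 = 1.5333
  s[B,B] = ((1.6667)·(1.6667) + (-3.3333)·(-3.3333) + (1.6667)·(1.6667) + (-1.3333)·(-1.3333) + (3.6667)·(3.6667) + (-2.3333)·(-2.3333)) / 5 = 37.3333/5 = 7.4667
  Sample standard deviations s_i = √(s[i,i]):
  s(A) = √(2.2667) = 1.5055
  s(B) = √(7.4667) = 2.7325

Step 3 — r_{ij} = s_{ij} / (s_i · s_j):
  r[A,A] = 1 (diagonal).
  r[A,B] = 1.5333 / (1.5055 · 2.7325) = 1.5333 / 4.1139 = 0.3727
  r[B,B] = 1 (diagonal).

R is symmetric with unit diagonal. Assembling:

R = [[1, 0.3727],
 [0.3727, 1]]


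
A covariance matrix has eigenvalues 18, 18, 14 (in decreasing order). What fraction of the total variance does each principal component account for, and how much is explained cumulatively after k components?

Step 1 — total variance = trace(Sigma) = Σ λ_i = 18 + 18 + 14 = 50.

Step 2 — fraction explained by component i = λ_i / Σ λ:
  PC1: 18/50 = 0.36
  PC2: 18/50 = 0.36
  PC3: 14/50 = 0.28

Step 3 — cumulative fraction after k components = (λ_1 + ... + λ_k) / Σ λ:
  k = 1: 18/50 = 0.36
  k = 2: (18 + 18)/50 = 36/50 = 0.72
  k = 3: (18 + 18 + 14)/50 = 50/50 = 1

Summary (fraction, with percent):

explained: PC1 0.36 (36%), PC2 0.36 (36%), PC3 0.28 (28%);  cumulative: 0.36, 0.72, 1


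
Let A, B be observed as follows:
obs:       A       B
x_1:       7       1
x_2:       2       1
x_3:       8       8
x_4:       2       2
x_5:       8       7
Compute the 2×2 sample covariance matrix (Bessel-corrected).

Step 1 — column means:
  mean(A) = (7 + 2 + 8 + 2 + 8) / 5 = 27/5 = 5.4
  mean(B) = (1 + 1 + 8 + 2 + 7) / 5 = 19/5 = 3.8

Step 2 — sample covariance S[i,j] = (1/(n-1)) · Σ_k (x_{k,i} - mean_i) · (x_{k,j} - mean_j), with n-1 = 4.
  S[A,A] = ((1.6)·(1.6) + (-3.4)·(-3.4) + (2.6)·(2.6) + (-3.4)·(-3.4) + (2.6)·(2.6)) / 4 = 39.2/4 = 9.8
  S[A,B] = ((1.6)·(-2.8) + (-3.4)·(-2.8) + (2.6)·(4.2) + (-3.4)·(-1.8) + (2.6)·(3.2)) / 4 = 30.4/4 = 7.6
  S[B,B] = ((-2.8)·(-2.8) + (-2.8)·(-2.8) + (4.2)·(4.2) + (-1.8)·(-1.8) + (3.2)·(3.2)) / 4 = 46.8/4 = 11.7

S is symmetric (S[j,i] = S[i,j]). Assembling:

S = [[9.8, 7.6],
 [7.6, 11.7]]


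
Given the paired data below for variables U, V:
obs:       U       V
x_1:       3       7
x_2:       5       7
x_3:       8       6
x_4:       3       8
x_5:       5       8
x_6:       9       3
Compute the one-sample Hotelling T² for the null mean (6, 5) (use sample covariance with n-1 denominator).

Step 1 — sample mean vector:
  mean(U) = (3 + 5 + 8 + 3 + 5 + 9) / 6 = 33/6 = 5.5
  mean(V) = (7 + 7 + 6 + 8 + 8 + 3) / 6 = 39/6 = 6.5
  x̄ = (5.5, 6.5),  deviation x̄ - mu_0 = (5.5, 6.5) - (6, 5) = (-0.5, 1.5).

Step 2 — sample covariance matrix, S[i,j] = (1/(n-1)) · Σ_k (x_{k,i} - mean_i) · (x_{k,j} - mean_j), divisor n-1 = 5:
  S[U,U] = ((-2.5)·(-2.5) + (-0.5)·(-0.5) + (2.5)·(2.5) + (-2.5)·(-2.5) + (-0.5)·(-0.5) + (3.5)·(3.5)) / 5 = 31.5/5 = 6.3
  S[U,V] = ((-2.5)·(0.5) + (-0.5)·(0.5) + (2.5)·(-0.5) + (-2.5)·(1.5) + (-0.5)·(1.5) + (3.5)·(-3.5)) / 5 = -19.5/5 = -3.9
  S[V,V] = ((0.5)·(0.5) + (0.5)·(0.5) + (-0.5)·(-0.5) + (1.5)·(1.5) + (1.5)·(1.5) + (-3.5)·(-3.5)) / 5 = 17.5/5 = 3.5
  S = [[6.3, -3.9],
 [-3.9, 3.5]].

Step 3 — invert S. det(S) = 6.3·3.5 - (-3.9)² = 6.84.
  S^{-1} = (1/det) · [[d, -b], [-b, a]] = [[0.5117, 0.5702],
 [0.5702, 0.9211]].

Step 4 — quadratic form (x̄ - mu_0)^T · S^{-1} · (x̄ - mu_0):
  S^{-1} · (x̄ - mu_0) = (0.5994, 1.0965),
  (x̄ - mu_0)^T · [...] = (-0.5)·(0.5994) + (1.5)·(1.0965) = 1.345.

Step 5 — scale by n: T² = 6 · 1.345 = 8.0702.

T² ≈ 8.0702


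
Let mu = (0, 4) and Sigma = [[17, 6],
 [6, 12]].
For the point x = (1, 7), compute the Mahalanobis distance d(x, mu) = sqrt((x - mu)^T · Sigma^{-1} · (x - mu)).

Step 1 — centre the observation: (x - mu) = (1, 3).

Step 2 — invert Sigma. det(Sigma) = 17·12 - (6)² = 168.
  Sigma^{-1} = (1/det) · [[d, -b], [-b, a]] = [[0.0714, -0.0357],
 [-0.0357, 0.1012]].

Step 3 — form the quadratic (x - mu)^T · Sigma^{-1} · (x - mu):
  Sigma^{-1} · (x - mu) = (-0.0357, 0.2679).
  (x - mu)^T · [Sigma^{-1} · (x - mu)] = (1)·(-0.0357) + (3)·(0.2679) = 0.7679.

Step 4 — take square root: d = √(0.7679) ≈ 0.8763.

d(x, mu) = √(0.7679) ≈ 0.8763


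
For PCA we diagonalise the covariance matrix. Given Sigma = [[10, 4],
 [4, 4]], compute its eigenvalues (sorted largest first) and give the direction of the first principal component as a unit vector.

Step 1 — characteristic polynomial of 2×2 Sigma:
  det(Sigma - λI) = λ² - trace · λ + det = 0.
  trace = 10 + 4 = 14, det = 10·4 - (4)² = 24.
Step 2 — discriminant:
  Δ = trace² - 4·det = 196 - 96 = 100.
Step 3 — eigenvalues:
  λ = (trace ± √Δ)/2 = (14 ± 10)/2,
  λ_1 = 12,  λ_2 = 2.

Step 4 — unit eigenvector for λ_1: solve (Sigma - λ_1 I)v = 0. First row:
  (10 - 12)·v_x + (4)·v_y = 0, i.e. (-2)·v_x + (4)·v_y = 0,
  so v ∝ (b, λ_1 - a) = (4, 2) = u.
  ||u|| = √((4)² + (2)²) = √(20) ≈ 4.4721,
  v_1 = u/||u|| ≈ (0.8944, 0.4472) (||v_1|| = 1).

λ_1 = 12,  λ_2 = 2;  v_1 ≈ (0.8944, 0.4472)


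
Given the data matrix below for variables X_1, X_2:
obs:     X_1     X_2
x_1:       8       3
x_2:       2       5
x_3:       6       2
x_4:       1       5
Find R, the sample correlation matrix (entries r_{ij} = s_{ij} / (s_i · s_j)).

Step 1 — column means:
  mean(X_1) = (8 + 2 + 6 + 1) / 4 = 17/4 = 4.25
  mean(X_2) = (3 + 5 + 2 + 5) / 4 = 15/4 = 3.75

Step 2 — sample variances and covariances s[i,j] = (1/(n-1)) · Σ_k (x_{k,i} - mean_i) · (x_{k,j} - mean_j), with n-1 = 3:
  s[X_1,X_1] = ((3.75)·(3.75) + (-2.25)·(-2.25) + (1.75)·(1.75) + (-3.25)·(-3.25)) / 3 = 32.75/3 = 10.9167
  s[X_1,X_2] = ((3.75)·(-0.75) + (-2.25)·(1.25) + (1.75)·(-1.75) + (-3.25)·(1.25)) / 3 = -12.75/3 = -4.25
  s[X_2,X_2] = ((-0.75)·(-0.75) + (1.25)·(1.25) + (-1.75)·(-1.75) + (1.25)·(1.25)) / 3 = 6.75/3 = 2.25
  Sample standard deviations s_i = √(s[i,i]):
  s(X_1) = √(10.9167) = 3.304
  s(X_2) = √(2.25) = 1.5

Step 3 — r_{ij} = s_{ij} / (s_i · s_j):
  r[X_1,X_1] = 1 (diagonal).
  r[X_1,X_2] = -4.25 / (3.304 · 1.5) = -4.25 / 4.9561 = -0.8575
  r[X_2,X_2] = 1 (diagonal).

R is symmetric with unit diagonal. Assembling:

R = [[1, -0.8575],
 [-0.8575, 1]]


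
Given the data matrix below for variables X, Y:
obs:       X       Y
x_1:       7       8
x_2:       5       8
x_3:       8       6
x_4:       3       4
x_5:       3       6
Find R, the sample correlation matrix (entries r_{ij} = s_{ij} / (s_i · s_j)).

Step 1 — column means:
  mean(X) = (7 + 5 + 8 + 3 + 3) / 5 = 26/5 = 5.2
  mean(Y) = (8 + 8 + 6 + 4 + 6) / 5 = 32/5 = 6.4

Step 2 — sample variances and covariances s[i,j] = (1/(n-1)) · Σ_k (x_{k,i} - mean_i) · (x_{k,j} - mean_j), with n-1 = 4:
  s[X,X] = ((1.8)·(1.8) + (-0.2)·(-0.2) + (2.8)·(2.8) + (-2.2)·(-2.2) + (-2.2)·(-2.2)) / 4 = 20.8/4 = 5.2
  s[X,Y] = ((1.8)·(1.6) + (-0.2)·(1.6) + (2.8)·(-0.4) + (-2.2)·(-2.4) + (-2.2)·(-0.4)) / 4 = 7.6/4 = 1.9
  s[Y,Y] = ((1.6)·(1.6) + (1.6)·(1.6) + (-0.4)·(-0.4) + (-2.4)·(-2.4) + (-0.4)·(-0.4)) / 4 = 11.2/4 = 2.8
  Sample standard deviations s_i = √(s[i,i]):
  s(X) = √(5.2) = 2.2804
  s(Y) = √(2.8) = 1.6733

Step 3 — r_{ij} = s_{ij} / (s_i · s_j):
  r[X,X] = 1 (diagonal).
  r[X,Y] = 1.9 / (2.2804 · 1.6733) = 1.9 / 3.8158 = 0.4979
  r[Y,Y] = 1 (diagonal).

R is symmetric with unit diagonal. Assembling:

R = [[1, 0.4979],
 [0.4979, 1]]


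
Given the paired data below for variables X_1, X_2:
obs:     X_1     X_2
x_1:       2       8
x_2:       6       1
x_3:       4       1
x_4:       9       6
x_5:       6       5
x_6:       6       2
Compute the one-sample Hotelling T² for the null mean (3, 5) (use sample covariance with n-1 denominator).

Step 1 — sample mean vector:
  mean(X_1) = (2 + 6 + 4 + 9 + 6 + 6) / 6 = 33/6 = 5.5
  mean(X_2) = (8 + 1 + 1 + 6 + 5 + 2) / 6 = 23/6 = 3.8333
  x̄ = (5.5, 3.8333),  deviation x̄ - mu_0 = (5.5, 3.8333) - (3, 5) = (2.5, -1.1667).

Step 2 — sample covariance matrix, S[i,j] = (1/(n-1)) · Σ_k (x_{k,i} - mean_i) · (x_{k,j} - mean_j), divisor n-1 = 5:
  S[X_1,X_1] = ((-3.5)·(-3.5) + (0.5)·(0.5) + (-1.5)·(-1.5) + (3.5)·(3.5) + (0.5)·(0.5) + (0.5)·(0.5)) / 5 = 27.5/5 = 5.5
  S[X_1,X_2] = ((-3.5)·(4.1667) + (0.5)·(-2.8333) + (-1.5)·(-2.8333) + (3.5)·(2.1667) + (0.5)·(1.1667) + (0.5)·(-1.8333)) / 5 = -4.5/5 = -0.9
  S[X_2,X_2] = ((4.1667)·(4.1667) + (-2.8333)·(-2.8333) + (-2.8333)·(-2.8333) + (2.1667)·(2.1667) + (1.1667)·(1.1667) + (-1.8333)·(-1.8333)) / 5 = 42.8333/5 = 8.5667
  S = [[5.5, -0.9],
 [-0.9, 8.5667]].

Step 3 — invert S. det(S) = 5.5·8.5667 - (-0.9)² = 46.3067.
  S^{-1} = (1/det) · [[d, -b], [-b, a]] = [[0.185, 0.0194],
 [0.0194, 0.1188]].

Step 4 — quadratic form (x̄ - mu_0)^T · S^{-1} · (x̄ - mu_0):
  S^{-1} · (x̄ - mu_0) = (0.4398, -0.09),
  (x̄ - mu_0)^T · [...] = (2.5)·(0.4398) + (-1.1667)·(-0.09) = 1.2045.

Step 5 — scale by n: T² = 6 · 1.2045 = 7.2272.

T² ≈ 7.2272


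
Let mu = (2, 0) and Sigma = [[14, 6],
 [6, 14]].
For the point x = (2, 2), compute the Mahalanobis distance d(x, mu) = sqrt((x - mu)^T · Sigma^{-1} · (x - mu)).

Step 1 — centre the observation: (x - mu) = (0, 2).

Step 2 — invert Sigma. det(Sigma) = 14·14 - (6)² = 160.
  Sigma^{-1} = (1/det) · [[d, -b], [-b, a]] = [[0.0875, -0.0375],
 [-0.0375, 0.0875]].

Step 3 — form the quadratic (x - mu)^T · Sigma^{-1} · (x - mu):
  Sigma^{-1} · (x - mu) = (-0.075, 0.175).
  (x - mu)^T · [Sigma^{-1} · (x - mu)] = (0)·(-0.075) + (2)·(0.175) = 0.35.

Step 4 — take square root: d = √(0.35) ≈ 0.5916.

d(x, mu) = √(0.35) ≈ 0.5916


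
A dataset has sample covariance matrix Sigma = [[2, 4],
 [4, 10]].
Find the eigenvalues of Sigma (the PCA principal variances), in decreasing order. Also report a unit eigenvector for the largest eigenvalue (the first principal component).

Step 1 — characteristic polynomial of 2×2 Sigma:
  det(Sigma - λI) = λ² - trace · λ + det = 0.
  trace = 2 + 10 = 12, det = 2·10 - (4)² = 4.
Step 2 — discriminant:
  Δ = trace² - 4·det = 144 - 16 = 128.
Step 3 — eigenvalues:
  λ = (trace ± √Δ)/2 = (12 ± 11.3137)/2,
  λ_1 = 11.6569,  λ_2 = 0.3431.

Step 4 — unit eigenvector for λ_1: solve (Sigma - λ_1 I)v = 0. First row:
  (2 - 11.6569)·v_x + (4)·v_y = 0, i.e. (-9.6569)·v_x + (4)·v_y = 0,
  so v ∝ (b, λ_1 - a) = (4, 9.6569) = u.
  ||u|| = √((4)² + (9.6569)²) = √(109.2548) ≈ 10.4525,
  v_1 = u/||u|| ≈ (0.3827, 0.9239) (||v_1|| = 1).

λ_1 = 11.6569,  λ_2 = 0.3431;  v_1 ≈ (0.3827, 0.9239)


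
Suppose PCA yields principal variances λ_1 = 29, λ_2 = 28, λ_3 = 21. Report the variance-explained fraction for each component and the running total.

Step 1 — total variance = trace(Sigma) = Σ λ_i = 29 + 28 + 21 = 78.

Step 2 — fraction explained by component i = λ_i / Σ λ:
  PC1: 29/78 = 0.3718
  PC2: 28/78 = 0.359
  PC3: 21/78 = 0.2692

Step 3 — cumulative fraction after k components = (λ_1 + ... + λ_k) / Σ λ:
  k = 1: 29/78 = 0.3718
  k = 2: (29 + 28)/78 = 57/78 = 0.7308
  k = 3: (29 + 28 + 21)/78 = 78/78 = 1

Summary (fraction, with percent):

explained: PC1 0.3718 (37.18%), PC2 0.359 (35.9%), PC3 0.2692 (26.92%);  cumulative: 0.3718, 0.7308, 1


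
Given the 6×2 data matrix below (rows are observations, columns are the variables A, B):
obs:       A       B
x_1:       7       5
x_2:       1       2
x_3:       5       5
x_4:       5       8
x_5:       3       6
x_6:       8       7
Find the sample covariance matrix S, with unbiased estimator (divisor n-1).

Step 1 — column means:
  mean(A) = (7 + 1 + 5 + 5 + 3 + 8) / 6 = 29/6 = 4.8333
  mean(B) = (5 + 2 + 5 + 8 + 6 + 7) / 6 = 33/6 = 5.5

Step 2 — sample covariance S[i,j] = (1/(n-1)) · Σ_k (x_{k,i} - mean_i) · (x_{k,j} - mean_j), with n-1 = 5.
  S[A,A] = ((2.1667)·(2.1667) + (-3.8333)·(-3.8333) + (0.1667)·(0.1667) + (0.1667)·(0.1667) + (-1.8333)·(-1.8333) + (3.1667)·(3.1667)) / 5 = 32.8333/5 = 6.5667
  S[A,B] = ((2.1667)·(-0.5) + (-3.8333)·(-3.5) + (0.1667)·(-0.5) + (0.1667)·(2.5) + (-1.8333)·(0.5) + (3.1667)·(1.5)) / 5 = 16.5/5 = 3.3
  S[B,B] = ((-0.5)·(-0.5) + (-3.5)·(-3.5) + (-0.5)·(-0.5) + (2.5)·(2.5) + (0.5)·(0.5) + (1.5)·(1.5)) / 5 = 21.5/5 = 4.3

S is symmetric (S[j,i] = S[i,j]). Assembling:

S = [[6.5667, 3.3],
 [3.3, 4.3]]


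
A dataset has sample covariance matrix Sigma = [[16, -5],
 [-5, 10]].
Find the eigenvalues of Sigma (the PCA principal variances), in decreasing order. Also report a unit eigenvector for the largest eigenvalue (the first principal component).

Step 1 — characteristic polynomial of 2×2 Sigma:
  det(Sigma - λI) = λ² - trace · λ + det = 0.
  trace = 16 + 10 = 26, det = 16·10 - (-5)² = 135.
Step 2 — discriminant:
  Δ = trace² - 4·det = 676 - 540 = 136.
Step 3 — eigenvalues:
  λ = (trace ± √Δ)/2 = (26 ± 11.6619)/2,
  λ_1 = 18.831,  λ_2 = 7.169.

Step 4 — unit eigenvector for λ_1: solve (Sigma - λ_1 I)v = 0. First row:
  (16 - 18.831)·v_x + (-5)·v_y = 0, i.e. (-2.831)·v_x + (-5)·v_y = 0,
  so v ∝ (b, λ_1 - a) = (-5, 2.831); multiply by -1 so the first entry is positive: u = (5, -2.831).
  ||u|| = √((5)² + (-2.831)²) = √(33.0143) ≈ 5.7458,
  v_1 = u/||u|| ≈ (0.8702, -0.4927) (||v_1|| = 1).

λ_1 = 18.831,  λ_2 = 7.169;  v_1 ≈ (0.8702, -0.4927)


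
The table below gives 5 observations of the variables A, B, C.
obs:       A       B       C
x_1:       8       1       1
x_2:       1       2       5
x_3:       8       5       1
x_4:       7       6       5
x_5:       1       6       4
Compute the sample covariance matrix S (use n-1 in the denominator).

Step 1 — column means:
  mean(A) = (8 + 1 + 8 + 7 + 1) / 5 = 25/5 = 5
  mean(B) = (1 + 2 + 5 + 6 + 6) / 5 = 20/5 = 4
  mean(C) = (1 + 5 + 1 + 5 + 4) / 5 = 16/5 = 3.2

Step 2 — sample covariance S[i,j] = (1/(n-1)) · Σ_k (x_{k,i} - mean_i) · (x_{k,j} - mean_j), with n-1 = 4.
  S[A,A] = ((3)·(3) + (-4)·(-4) + (3)·(3) + (2)·(2) + (-4)·(-4)) / 4 = 54/4 = 13.5
  S[A,B] = ((3)·(-3) + (-4)·(-2) + (3)·(1) + (2)·(2) + (-4)·(2)) / 4 = -2/4 = -0.5
  S[A,C] = ((3)·(-2.2) + (-4)·(1.8) + (3)·(-2.2) + (2)·(1.8) + (-4)·(0.8)) / 4 = -20/4 = -5
  S[B,B] = ((-3)·(-3) + (-2)·(-2) + (1)·(1) + (2)·(2) + (2)·(2)) / 4 = 22/4 = 5.5
  S[B,C] = ((-3)·(-2.2) + (-2)·(1.8) + (1)·(-2.2) + (2)·(1.8) + (2)·(0.8)) / 4 = 6/4 = 1.5
  S[C,C] = ((-2.2)·(-2.2) + (1.8)·(1.8) + (-2.2)·(-2.2) + (1.8)·(1.8) + (0.8)·(0.8)) / 4 = 16.8/4 = 4.2

S is symmetric (S[j,i] = S[i,j]). Assembling:

S = [[13.5, -0.5, -5],
 [-0.5, 5.5, 1.5],
 [-5, 1.5, 4.2]]


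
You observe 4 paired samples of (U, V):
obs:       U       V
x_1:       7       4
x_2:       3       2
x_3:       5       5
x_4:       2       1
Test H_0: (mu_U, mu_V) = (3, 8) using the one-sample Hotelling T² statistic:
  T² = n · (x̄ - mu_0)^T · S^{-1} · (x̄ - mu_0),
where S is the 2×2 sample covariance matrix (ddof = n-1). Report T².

Step 1 — sample mean vector:
  mean(U) = (7 + 3 + 5 + 2) / 4 = 17/4 = 4.25
  mean(V) = (4 + 2 + 5 + 1) / 4 = 12/4 = 3
  x̄ = (4.25, 3),  deviation x̄ - mu_0 = (4.25, 3) - (3, 8) = (1.25, -5).

Step 2 — sample covariance matrix, S[i,j] = (1/(n-1)) · Σ_k (x_{k,i} - mean_i) · (x_{k,j} - mean_j), divisor n-1 = 3:
  S[U,U] = ((2.75)·(2.75) + (-1.25)·(-1.25) + (0.75)·(0.75) + (-2.25)·(-2.25)) / 3 = 14.75/3 = 4.9167
  S[U,V] = ((2.75)·(1) + (-1.25)·(-1) + (0.75)·(2) + (-2.25)·(-2)) / 3 = 10/3 = 3.3333
  S[V,V] = ((1)·(1) + (-1)·(-1) + (2)·(2) + (-2)·(-2)) / 3 = 10/3 = 3.3333
  S = [[4.9167, 3.3333],
 [3.3333, 3.3333]].

Step 3 — invert S. det(S) = 4.9167·3.3333 - (3.3333)² = 5.2778.
  S^{-1} = (1/det) · [[d, -b], [-b, a]] = [[0.6316, -0.6316],
 [-0.6316, 0.9316]].

Step 4 — quadratic form (x̄ - mu_0)^T · S^{-1} · (x̄ - mu_0):
  S^{-1} · (x̄ - mu_0) = (3.9474, -5.4474),
  (x̄ - mu_0)^T · [...] = (1.25)·(3.9474) + (-5)·(-5.4474) = 32.1711.

Step 5 — scale by n: T² = 4 · 32.1711 = 128.6842.

T² ≈ 128.6842


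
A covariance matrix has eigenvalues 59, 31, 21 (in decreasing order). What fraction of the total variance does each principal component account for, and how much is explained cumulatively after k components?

Step 1 — total variance = trace(Sigma) = Σ λ_i = 59 + 31 + 21 = 111.

Step 2 — fraction explained by component i = λ_i / Σ λ:
  PC1: 59/111 = 0.5315
  PC2: 31/111 = 0.2793
  PC3: 21/111 = 0.1892

Step 3 — cumulative fraction after k components = (λ_1 + ... + λ_k) / Σ λ:
  k = 1: 59/111 = 0.5315
  k = 2: (59 + 31)/111 = 90/111 = 0.8108
  k = 3: (59 + 31 + 21)/111 = 111/111 = 1

Summary (fraction, with percent):

explained: PC1 0.5315 (53.15%), PC2 0.2793 (27.93%), PC3 0.1892 (18.92%);  cumulative: 0.5315, 0.8108, 1


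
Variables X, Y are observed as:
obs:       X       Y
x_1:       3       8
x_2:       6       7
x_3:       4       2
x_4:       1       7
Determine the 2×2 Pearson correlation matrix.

Step 1 — column means:
  mean(X) = (3 + 6 + 4 + 1) / 4 = 14/4 = 3.5
  mean(Y) = (8 + 7 + 2 + 7) / 4 = 24/4 = 6

Step 2 — sample variances and covariances s[i,j] = (1/(n-1)) · Σ_k (x_{k,i} - mean_i) · (x_{k,j} - mean_j), with n-1 = 3:
  s[X,X] = ((-0.5)·(-0.5) + (2.5)·(2.5) + (0.5)·(0.5) + (-2.5)·(-2.5)) / 3 = 13/3 = 4.3333
  s[X,Y] = ((-0.5)·(2) + (2.5)·(1) + (0.5)·(-4) + (-2.5)·(1)) / 3 = -3/3 = -1
  s[Y,Y] = ((2)·(2) + (1)·(1) + (-4)·(-4) + (1)·(1)) / 3 = 22/3 = 7.3333
  Sample standard deviations s_i = √(s[i,i]):
  s(X) = √(4.3333) = 2.0817
  s(Y) = √(7.3333) = 2.708

Step 3 — r_{ij} = s_{ij} / (s_i · s_j):
  r[X,X] = 1 (diagonal).
  r[X,Y] = -1 / (2.0817 · 2.708) = -1 / 5.6372 = -0.1774
  r[Y,Y] = 1 (diagonal).

R is symmetric with unit diagonal. Assembling:

R = [[1, -0.1774],
 [-0.1774, 1]]


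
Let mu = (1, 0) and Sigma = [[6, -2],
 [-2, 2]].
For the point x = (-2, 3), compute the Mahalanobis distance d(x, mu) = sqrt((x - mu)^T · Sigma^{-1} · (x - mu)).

Step 1 — centre the observation: (x - mu) = (-3, 3).

Step 2 — invert Sigma. det(Sigma) = 6·2 - (-2)² = 8.
  Sigma^{-1} = (1/det) · [[d, -b], [-b, a]] = [[0.25, 0.25],
 [0.25, 0.75]].

Step 3 — form the quadratic (x - mu)^T · Sigma^{-1} · (x - mu):
  Sigma^{-1} · (x - mu) = (0, 1.5).
  (x - mu)^T · [Sigma^{-1} · (x - mu)] = (-3)·(0) + (3)·(1.5) = 4.5.

Step 4 — take square root: d = √(4.5) ≈ 2.1213.

d(x, mu) = √(4.5) ≈ 2.1213


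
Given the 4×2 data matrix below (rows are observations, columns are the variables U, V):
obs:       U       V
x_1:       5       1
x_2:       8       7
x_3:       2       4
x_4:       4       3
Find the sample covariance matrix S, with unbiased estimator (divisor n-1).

Step 1 — column means:
  mean(U) = (5 + 8 + 2 + 4) / 4 = 19/4 = 4.75
  mean(V) = (1 + 7 + 4 + 3) / 4 = 15/4 = 3.75

Step 2 — sample covariance S[i,j] = (1/(n-1)) · Σ_k (x_{k,i} - mean_i) · (x_{k,j} - mean_j), with n-1 = 3.
  S[U,U] = ((0.25)·(0.25) + (3.25)·(3.25) + (-2.75)·(-2.75) + (-0.75)·(-0.75)) / 3 = 18.75/3 = 6.25
  S[U,V] = ((0.25)·(-2.75) + (3.25)·(3.25) + (-2.75)·(0.25) + (-0.75)·(-0.75)) / 3 = 9.75/3 = 3.25
  S[V,V] = ((-2.75)·(-2.75) + (3.25)·(3.25) + (0.25)·(0.25) + (-0.75)·(-0.75)) / 3 = 18.75/3 = 6.25

S is symmetric (S[j,i] = S[i,j]). Assembling:

S = [[6.25, 3.25],
 [3.25, 6.25]]
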